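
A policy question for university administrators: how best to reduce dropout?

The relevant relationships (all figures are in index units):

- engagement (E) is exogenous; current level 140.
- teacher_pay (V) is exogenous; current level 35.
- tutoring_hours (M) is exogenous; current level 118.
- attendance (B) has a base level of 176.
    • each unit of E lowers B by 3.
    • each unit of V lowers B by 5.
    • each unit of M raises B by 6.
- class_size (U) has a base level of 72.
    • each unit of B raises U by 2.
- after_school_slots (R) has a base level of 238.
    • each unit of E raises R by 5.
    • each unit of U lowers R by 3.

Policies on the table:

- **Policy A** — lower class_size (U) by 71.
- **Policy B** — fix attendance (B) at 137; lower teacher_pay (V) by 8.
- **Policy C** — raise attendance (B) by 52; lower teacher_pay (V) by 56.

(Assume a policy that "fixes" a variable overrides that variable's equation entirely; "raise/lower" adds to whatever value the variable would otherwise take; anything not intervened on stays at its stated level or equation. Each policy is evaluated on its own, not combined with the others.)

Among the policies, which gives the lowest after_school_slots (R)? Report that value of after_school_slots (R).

-3004

Policy A (U − 71):
  E = 140
  V = 35
  M = 118
  B = 176 − 3·140 − 5·35 + 6·118 = 289
  U = 72 + 2·289 (−71 from intervention) = 579
  R = 238 + 5·140 − 3·579 = -799
Policy B (B := 137, V − 8):
  E = 140
  V = 35 − 8 = 27
  M = 118
  B = 137
  U = 72 + 2·137 = 346
  R = 238 + 5·140 − 3·346 = -100
Policy C (B + 52, V − 56):
  E = 140
  V = 35 − 56 = -21
  M = 118
  B = 176 − 3·140 − 5·(-21) + 6·118 (+52 from intervention) = 621
  U = 72 + 2·621 = 1314
  R = 238 + 5·140 − 3·1314 = -3004
Comparing — Policy A: R=-799, Policy B: R=-100, Policy C: R=-3004. Lowest is -3004 (Policy C).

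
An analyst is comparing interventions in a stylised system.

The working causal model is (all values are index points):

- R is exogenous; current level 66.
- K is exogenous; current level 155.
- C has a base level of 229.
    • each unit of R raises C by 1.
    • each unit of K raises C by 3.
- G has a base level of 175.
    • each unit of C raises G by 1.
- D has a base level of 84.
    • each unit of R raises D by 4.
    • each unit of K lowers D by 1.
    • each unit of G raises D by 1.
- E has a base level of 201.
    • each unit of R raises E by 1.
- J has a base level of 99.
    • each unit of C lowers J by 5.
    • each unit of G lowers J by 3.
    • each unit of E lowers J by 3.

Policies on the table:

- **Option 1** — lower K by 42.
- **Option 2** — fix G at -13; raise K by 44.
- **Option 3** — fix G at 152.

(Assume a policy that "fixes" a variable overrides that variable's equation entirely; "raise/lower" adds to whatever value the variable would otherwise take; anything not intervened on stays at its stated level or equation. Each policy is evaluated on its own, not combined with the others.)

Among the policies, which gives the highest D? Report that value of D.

Option 1 (K − 42):
  R = 66
  K = 155 − 42 = 113
  C = 229 + 66 + 3·113 = 634
  G = 175 + 634 = 809
  D = 84 + 4·66 − 113 + 809 = 1044
Option 2 (G := -13, K + 44):
  R = 66
  K = 155 + 44 = 199
  C = 229 + 66 + 3·199 = 892
  G = -13
  D = 84 + 4·66 − 199 + (-13) = 136
Option 3 (G := 152):
  R = 66
  K = 155
  C = 229 + 66 + 3·155 = 760
  G = 152
  D = 84 + 4·66 − 155 + 152 = 345
Comparing — Option 1: D=1044, Option 2: D=136, Option 3: D=345. Highest is 1044 (Option 1).

1044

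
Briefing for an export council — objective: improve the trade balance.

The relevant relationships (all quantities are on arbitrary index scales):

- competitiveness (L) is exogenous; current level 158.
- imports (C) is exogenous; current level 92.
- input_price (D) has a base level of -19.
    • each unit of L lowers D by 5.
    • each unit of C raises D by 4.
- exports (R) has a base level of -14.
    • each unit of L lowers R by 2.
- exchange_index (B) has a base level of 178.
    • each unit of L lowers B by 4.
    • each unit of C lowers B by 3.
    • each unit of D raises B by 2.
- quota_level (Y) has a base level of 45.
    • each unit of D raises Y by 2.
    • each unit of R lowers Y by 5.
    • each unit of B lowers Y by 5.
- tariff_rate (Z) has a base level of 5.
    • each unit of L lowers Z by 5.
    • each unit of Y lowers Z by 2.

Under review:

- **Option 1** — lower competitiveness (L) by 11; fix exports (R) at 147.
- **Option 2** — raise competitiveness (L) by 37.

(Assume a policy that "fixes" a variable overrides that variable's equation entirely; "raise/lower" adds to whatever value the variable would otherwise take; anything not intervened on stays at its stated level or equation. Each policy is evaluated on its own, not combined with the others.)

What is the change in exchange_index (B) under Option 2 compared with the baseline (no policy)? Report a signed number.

Baseline:
  L = 158
  C = 92
  D = -19 − 5·158 + 4·92 = -441
  B = 178 − 4·158 − 3·92 + 2·(-441) = -1612
Option 2 (L + 37):
  L = 158 + 37 = 195
  C = 92
  D = -19 − 5·195 + 4·92 = -626
  B = 178 − 4·195 − 3·92 + 2·(-626) = -2130
Change in B: -2130 − (-1612) = -518

-518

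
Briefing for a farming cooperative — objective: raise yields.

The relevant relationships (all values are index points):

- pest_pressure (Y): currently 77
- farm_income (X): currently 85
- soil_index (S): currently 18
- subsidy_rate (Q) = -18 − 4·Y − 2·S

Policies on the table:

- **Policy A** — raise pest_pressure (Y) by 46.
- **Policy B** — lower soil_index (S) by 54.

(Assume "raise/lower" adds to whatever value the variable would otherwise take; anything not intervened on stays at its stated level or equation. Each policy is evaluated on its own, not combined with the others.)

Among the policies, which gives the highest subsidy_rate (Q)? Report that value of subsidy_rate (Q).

Policy A (Y + 46):
  Y = 77 + 46 = 123
  S = 18
  Q = -18 − 4·123 − 2·18 = -546
Policy B (S − 54):
  Y = 77
  S = 18 − 54 = -36
  Q = -18 − 4·77 − 2·(-36) = -254
Comparing — Policy A: Q=-546, Policy B: Q=-254. Highest is -254 (Policy B).

-254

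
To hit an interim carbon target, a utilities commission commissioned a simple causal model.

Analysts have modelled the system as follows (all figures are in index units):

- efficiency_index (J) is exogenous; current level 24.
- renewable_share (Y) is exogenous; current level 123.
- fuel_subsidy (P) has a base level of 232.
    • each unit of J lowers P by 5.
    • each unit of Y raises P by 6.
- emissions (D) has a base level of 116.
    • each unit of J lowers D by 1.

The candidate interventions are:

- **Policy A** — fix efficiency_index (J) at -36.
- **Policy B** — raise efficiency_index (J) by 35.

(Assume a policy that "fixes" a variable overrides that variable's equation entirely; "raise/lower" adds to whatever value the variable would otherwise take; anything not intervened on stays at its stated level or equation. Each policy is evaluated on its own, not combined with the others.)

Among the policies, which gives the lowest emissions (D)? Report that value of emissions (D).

57

Policy A (J := -36):
  J = -36
  D = 116 − (-36) = 152
Policy B (J + 35):
  J = 24 + 35 = 59
  D = 116 − 59 = 57
Comparing — Policy A: D=152, Policy B: D=57. Lowest is 57 (Policy B).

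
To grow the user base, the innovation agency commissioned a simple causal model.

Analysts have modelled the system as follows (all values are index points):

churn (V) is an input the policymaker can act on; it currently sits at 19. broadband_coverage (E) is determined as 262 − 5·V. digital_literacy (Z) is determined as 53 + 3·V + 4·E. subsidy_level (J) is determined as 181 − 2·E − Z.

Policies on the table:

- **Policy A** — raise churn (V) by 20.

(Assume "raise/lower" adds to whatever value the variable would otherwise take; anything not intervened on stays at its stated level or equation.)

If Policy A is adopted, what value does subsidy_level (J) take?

-391

Policy A (V + 20):
  V = 19 + 20 = 39
  E = 262 − 5·39 = 67
  Z = 53 + 3·39 + 4·67 = 438
  J = 181 − 2·67 − 438 = -391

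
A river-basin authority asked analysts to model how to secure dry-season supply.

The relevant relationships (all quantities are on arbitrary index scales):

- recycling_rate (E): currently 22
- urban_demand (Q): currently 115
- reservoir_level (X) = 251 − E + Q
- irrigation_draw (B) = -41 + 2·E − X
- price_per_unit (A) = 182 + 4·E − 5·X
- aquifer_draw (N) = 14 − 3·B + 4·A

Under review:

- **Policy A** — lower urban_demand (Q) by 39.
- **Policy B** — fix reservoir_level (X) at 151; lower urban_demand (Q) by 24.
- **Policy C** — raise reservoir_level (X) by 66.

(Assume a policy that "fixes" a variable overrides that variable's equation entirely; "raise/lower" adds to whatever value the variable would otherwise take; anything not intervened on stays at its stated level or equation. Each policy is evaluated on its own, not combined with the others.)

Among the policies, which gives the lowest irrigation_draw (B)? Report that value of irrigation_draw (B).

Policy A (Q − 39):
  E = 22
  Q = 115 − 39 = 76
  X = 251 − 22 + 76 = 305
  B = -41 + 2·22 − 305 = -302
Policy B (X := 151, Q − 24):
  E = 22
  Q = 115 − 24 = 91
  X = 151
  B = -41 + 2·22 − 151 = -148
Policy C (X + 66):
  E = 22
  Q = 115
  X = 251 − 22 + 115 (+66 from intervention) = 410
  B = -41 + 2·22 − 410 = -407
Comparing — Policy A: B=-302, Policy B: B=-148, Policy C: B=-407. Lowest is -407 (Policy C).

-407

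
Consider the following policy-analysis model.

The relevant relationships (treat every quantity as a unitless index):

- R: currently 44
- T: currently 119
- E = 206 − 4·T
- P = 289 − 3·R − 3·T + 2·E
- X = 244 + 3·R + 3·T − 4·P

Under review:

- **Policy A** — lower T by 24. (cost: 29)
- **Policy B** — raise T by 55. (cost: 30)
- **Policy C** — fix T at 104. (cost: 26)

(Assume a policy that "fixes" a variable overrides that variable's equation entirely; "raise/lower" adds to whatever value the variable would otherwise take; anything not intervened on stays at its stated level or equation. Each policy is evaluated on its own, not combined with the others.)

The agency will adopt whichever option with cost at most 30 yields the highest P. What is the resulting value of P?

Policy A (T − 24):
  R = 44
  T = 119 − 24 = 95
  E = 206 − 4·95 = -174
  P = 289 − 3·44 − 3·95 + 2·(-174) = -476
Policy B (T + 55):
  R = 44
  T = 119 + 55 = 174
  E = 206 − 4·174 = -490
  P = 289 − 3·44 − 3·174 + 2·(-490) = -1345
Policy C (T := 104):
  R = 44
  T = 104
  E = 206 − 4·104 = -210
  P = 289 − 3·44 − 3·104 + 2·(-210) = -575
Comparing — Policy A: P=-476, Policy B: P=-1345, Policy C: P=-575. Highest is -476 (Policy A).

-476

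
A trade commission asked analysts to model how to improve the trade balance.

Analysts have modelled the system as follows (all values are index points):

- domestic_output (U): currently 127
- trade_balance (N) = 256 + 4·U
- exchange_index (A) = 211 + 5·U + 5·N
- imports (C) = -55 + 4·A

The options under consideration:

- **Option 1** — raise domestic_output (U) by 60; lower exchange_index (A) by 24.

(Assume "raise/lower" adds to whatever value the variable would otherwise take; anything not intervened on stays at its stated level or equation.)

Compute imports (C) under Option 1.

24513

Option 1 (U + 60, A − 24):
  U = 127 + 60 = 187
  N = 256 + 4·187 = 1004
  A = 211 + 5·187 + 5·1004 (−24 from intervention) = 6142
  C = -55 + 4·6142 = 24513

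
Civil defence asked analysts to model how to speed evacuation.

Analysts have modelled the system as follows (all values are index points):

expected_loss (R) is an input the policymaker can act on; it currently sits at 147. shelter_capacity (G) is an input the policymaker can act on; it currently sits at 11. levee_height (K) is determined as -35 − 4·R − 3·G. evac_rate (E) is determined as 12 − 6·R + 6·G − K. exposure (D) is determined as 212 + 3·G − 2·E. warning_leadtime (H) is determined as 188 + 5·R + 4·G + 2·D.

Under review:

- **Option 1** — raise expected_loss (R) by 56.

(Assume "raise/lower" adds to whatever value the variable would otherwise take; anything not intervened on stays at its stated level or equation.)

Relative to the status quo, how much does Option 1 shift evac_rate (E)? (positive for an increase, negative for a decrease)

-112

Baseline:
  R = 147
  G = 11
  K = -35 − 4·147 − 3·11 = -656
  E = 12 − 6·147 + 6·11 − (-656) = -148
Option 1 (R + 56):
  R = 147 + 56 = 203
  G = 11
  K = -35 − 4·203 − 3·11 = -880
  E = 12 − 6·203 + 6·11 − (-880) = -260
Change in E: -260 − (-148) = -112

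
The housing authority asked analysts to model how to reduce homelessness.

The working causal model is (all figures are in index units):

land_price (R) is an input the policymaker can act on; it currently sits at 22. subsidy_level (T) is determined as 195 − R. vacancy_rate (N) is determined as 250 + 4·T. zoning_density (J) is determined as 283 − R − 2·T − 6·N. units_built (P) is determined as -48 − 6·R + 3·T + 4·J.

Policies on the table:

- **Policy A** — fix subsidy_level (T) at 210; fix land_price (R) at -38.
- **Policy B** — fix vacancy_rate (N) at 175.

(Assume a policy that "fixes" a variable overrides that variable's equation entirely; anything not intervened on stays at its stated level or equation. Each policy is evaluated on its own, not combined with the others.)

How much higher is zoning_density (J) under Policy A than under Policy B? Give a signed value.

-5504

Policy A (T := 210, R := -38):
  R = -38
  T = 210
  N = 250 + 4·210 = 1090
  J = 283 − (-38) − 2·210 − 6·1090 = -6639
Policy B (N := 175):
  R = 22
  T = 195 − 22 = 173
  N = 175
  J = 283 − 22 − 2·173 − 6·175 = -1135
J: -6639 − (-1135) = -5504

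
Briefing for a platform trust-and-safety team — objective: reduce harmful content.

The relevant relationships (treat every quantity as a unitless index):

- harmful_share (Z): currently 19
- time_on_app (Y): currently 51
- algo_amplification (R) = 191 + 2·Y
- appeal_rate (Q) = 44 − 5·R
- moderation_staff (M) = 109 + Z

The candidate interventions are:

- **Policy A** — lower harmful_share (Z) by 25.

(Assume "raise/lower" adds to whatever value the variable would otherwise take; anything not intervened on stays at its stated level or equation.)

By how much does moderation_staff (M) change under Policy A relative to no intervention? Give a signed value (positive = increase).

-25

Baseline:
  Z = 19
  M = 109 + 19 = 128
Policy A (Z − 25):
  Z = 19 − 25 = -6
  M = 109 + (-6) = 103
Change in M: 103 − 128 = -25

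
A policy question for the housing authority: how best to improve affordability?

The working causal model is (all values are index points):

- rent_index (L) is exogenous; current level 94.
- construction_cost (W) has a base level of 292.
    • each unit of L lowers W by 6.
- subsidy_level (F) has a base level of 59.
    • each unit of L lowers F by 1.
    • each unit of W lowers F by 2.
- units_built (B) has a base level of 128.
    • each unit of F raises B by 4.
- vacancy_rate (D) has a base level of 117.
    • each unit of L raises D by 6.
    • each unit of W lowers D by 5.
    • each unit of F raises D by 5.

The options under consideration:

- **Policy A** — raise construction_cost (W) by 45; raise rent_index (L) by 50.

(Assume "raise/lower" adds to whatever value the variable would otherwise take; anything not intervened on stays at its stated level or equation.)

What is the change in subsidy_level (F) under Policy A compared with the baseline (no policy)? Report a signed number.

460

Baseline:
  L = 94
  W = 292 − 6·94 = -272
  F = 59 − 94 − 2·(-272) = 509
Policy A (W + 45, L + 50):
  L = 94 + 50 = 144
  W = 292 − 6·144 (+45 from intervention) = -527
  F = 59 − 144 − 2·(-527) = 969
Change in F: 969 − 509 = 460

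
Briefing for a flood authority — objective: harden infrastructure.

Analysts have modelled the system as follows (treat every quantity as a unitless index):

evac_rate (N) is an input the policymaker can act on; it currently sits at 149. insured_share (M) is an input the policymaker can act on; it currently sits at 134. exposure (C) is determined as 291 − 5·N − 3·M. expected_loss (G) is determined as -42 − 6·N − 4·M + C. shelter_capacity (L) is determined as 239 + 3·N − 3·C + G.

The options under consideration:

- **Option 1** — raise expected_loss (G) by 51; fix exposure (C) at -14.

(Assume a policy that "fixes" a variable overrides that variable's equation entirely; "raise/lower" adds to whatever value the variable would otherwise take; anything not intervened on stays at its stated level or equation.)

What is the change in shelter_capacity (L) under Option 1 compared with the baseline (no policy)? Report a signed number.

Baseline:
  N = 149
  M = 134
  C = 291 − 5·149 − 3·134 = -856
  G = -42 − 6·149 − 4·134 + (-856) = -2328
  L = 239 + 3·149 − 3·(-856) + (-2328) = 926
Option 1 (G + 51, C := -14):
  N = 149
  M = 134
  C = -14
  G = -42 − 6·149 − 4·134 + (-14) (+51 from intervention) = -1435
  L = 239 + 3·149 − 3·(-14) + (-1435) = -707
Change in L: -707 − 926 = -1633

-1633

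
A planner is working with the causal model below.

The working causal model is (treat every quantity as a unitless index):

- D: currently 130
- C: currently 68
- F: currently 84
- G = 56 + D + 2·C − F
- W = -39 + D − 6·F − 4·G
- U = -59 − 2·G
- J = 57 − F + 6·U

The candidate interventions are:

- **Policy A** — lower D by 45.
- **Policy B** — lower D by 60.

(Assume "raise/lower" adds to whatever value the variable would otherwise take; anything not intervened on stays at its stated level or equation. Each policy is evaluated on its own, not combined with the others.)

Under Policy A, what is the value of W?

Policy A (D − 45):
  D = 130 − 45 = 85
  C = 68
  F = 84
  G = 56 + 85 + 2·68 − 84 = 193
  W = -39 + 85 − 6·84 − 4·193 = -1230

-1230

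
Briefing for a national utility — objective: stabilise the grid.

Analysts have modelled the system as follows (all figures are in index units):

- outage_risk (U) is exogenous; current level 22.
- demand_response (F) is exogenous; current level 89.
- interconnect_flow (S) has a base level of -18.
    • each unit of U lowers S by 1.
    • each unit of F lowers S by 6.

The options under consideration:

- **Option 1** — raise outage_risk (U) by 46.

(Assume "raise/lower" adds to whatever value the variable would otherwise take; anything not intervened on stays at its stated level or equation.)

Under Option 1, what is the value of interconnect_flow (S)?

-620

Option 1 (U + 46):
  U = 22 + 46 = 68
  F = 89
  S = -18 − 68 − 6·89 = -620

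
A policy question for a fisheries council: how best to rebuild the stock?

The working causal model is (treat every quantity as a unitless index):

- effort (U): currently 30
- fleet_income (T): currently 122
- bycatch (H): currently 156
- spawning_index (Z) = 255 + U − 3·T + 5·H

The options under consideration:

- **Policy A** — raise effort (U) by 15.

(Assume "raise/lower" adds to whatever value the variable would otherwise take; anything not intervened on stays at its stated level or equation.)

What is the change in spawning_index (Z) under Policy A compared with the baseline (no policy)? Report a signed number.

15

Baseline:
  U = 30
  T = 122
  H = 156
  Z = 255 + 30 − 3·122 + 5·156 = 699
Policy A (U + 15):
  U = 30 + 15 = 45
  T = 122
  H = 156
  Z = 255 + 45 − 3·122 + 5·156 = 714
Change in Z: 714 − 699 = 15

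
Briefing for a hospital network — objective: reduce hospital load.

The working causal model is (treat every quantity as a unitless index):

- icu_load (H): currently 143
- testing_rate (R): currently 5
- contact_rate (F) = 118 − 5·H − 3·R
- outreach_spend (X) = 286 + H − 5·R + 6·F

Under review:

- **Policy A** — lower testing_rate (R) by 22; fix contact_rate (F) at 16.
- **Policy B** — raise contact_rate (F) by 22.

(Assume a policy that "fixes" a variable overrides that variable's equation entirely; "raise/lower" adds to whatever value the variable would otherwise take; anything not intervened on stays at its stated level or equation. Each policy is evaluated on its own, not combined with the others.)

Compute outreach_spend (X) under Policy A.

610

Policy A (R − 22, F := 16):
  H = 143
  R = 5 − 22 = -17
  F = 16
  X = 286 + 143 − 5·(-17) + 6·16 = 610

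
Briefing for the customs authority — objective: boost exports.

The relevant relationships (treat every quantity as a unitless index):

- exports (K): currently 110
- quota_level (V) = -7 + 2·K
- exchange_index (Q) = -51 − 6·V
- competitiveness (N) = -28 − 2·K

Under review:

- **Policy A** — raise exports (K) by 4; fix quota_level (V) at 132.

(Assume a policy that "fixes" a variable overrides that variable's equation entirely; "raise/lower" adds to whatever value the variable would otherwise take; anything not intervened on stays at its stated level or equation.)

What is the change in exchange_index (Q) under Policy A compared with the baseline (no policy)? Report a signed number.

486

Baseline:
  K = 110
  V = -7 + 2·110 = 213
  Q = -51 − 6·213 = -1329
Policy A (K + 4, V := 132):
  K = 110 + 4 = 114
  V = 132
  Q = -51 − 6·132 = -843
Change in Q: -843 − (-1329) = 486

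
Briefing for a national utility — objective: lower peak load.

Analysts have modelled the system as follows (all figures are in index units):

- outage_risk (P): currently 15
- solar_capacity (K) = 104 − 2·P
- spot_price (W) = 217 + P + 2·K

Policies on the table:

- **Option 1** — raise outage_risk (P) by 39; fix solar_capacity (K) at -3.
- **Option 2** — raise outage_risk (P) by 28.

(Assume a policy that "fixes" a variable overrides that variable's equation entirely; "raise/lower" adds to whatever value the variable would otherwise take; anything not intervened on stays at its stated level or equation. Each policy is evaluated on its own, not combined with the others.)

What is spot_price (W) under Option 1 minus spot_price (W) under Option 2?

Option 1 (P + 39, K := -3):
  P = 15 + 39 = 54
  K = -3
  W = 217 + 54 + 2·(-3) = 265
Option 2 (P + 28):
  P = 15 + 28 = 43
  K = 104 − 2·43 = 18
  W = 217 + 43 + 2·18 = 296
W: 265 − 296 = -31

-31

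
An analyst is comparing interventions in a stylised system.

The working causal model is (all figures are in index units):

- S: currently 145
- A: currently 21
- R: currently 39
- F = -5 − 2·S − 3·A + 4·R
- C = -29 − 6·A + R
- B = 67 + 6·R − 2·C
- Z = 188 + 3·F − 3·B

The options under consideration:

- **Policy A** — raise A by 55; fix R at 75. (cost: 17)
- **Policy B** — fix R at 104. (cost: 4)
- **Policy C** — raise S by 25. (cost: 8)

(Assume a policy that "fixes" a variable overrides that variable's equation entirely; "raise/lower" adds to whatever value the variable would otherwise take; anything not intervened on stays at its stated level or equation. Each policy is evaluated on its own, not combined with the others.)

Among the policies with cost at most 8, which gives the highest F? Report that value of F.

Policy B (R := 104):
  S = 145
  A = 21
  R = 104
  F = -5 − 2·145 − 3·21 + 4·104 = 58
Policy C (S + 25):
  S = 145 + 25 = 170
  A = 21
  R = 39
  F = -5 − 2·170 − 3·21 + 4·39 = -252
Comparing — Policy B: F=58, Policy C: F=-252. Highest is 58 (Policy B).

58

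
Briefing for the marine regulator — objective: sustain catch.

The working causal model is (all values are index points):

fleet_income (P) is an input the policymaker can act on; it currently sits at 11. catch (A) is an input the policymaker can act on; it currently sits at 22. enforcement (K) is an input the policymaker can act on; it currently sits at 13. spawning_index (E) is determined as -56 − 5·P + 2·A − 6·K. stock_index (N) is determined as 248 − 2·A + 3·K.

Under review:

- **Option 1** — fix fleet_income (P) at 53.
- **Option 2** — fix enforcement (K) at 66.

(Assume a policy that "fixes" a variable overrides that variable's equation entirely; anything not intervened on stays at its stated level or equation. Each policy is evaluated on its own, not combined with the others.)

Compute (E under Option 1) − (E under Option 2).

108

Option 1 (P := 53):
  P = 53
  A = 22
  K = 13
  E = -56 − 5·53 + 2·22 − 6·13 = -355
Option 2 (K := 66):
  P = 11
  A = 22
  K = 66
  E = -56 − 5·11 + 2·22 − 6·66 = -463
E: -355 − (-463) = 108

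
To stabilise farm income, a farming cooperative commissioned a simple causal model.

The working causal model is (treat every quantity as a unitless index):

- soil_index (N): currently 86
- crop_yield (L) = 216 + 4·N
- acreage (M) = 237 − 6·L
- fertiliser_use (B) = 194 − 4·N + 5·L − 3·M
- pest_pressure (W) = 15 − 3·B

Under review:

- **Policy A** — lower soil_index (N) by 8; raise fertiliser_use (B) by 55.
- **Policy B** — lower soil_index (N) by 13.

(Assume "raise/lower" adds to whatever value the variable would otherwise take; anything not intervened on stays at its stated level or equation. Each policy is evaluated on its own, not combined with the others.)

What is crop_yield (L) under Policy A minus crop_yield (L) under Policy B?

Policy A (N − 8, B + 55):
  N = 86 − 8 = 78
  L = 216 + 4·78 = 528
Policy B (N − 13):
  N = 86 − 13 = 73
  L = 216 + 4·73 = 508
L: 528 − 508 = 20

20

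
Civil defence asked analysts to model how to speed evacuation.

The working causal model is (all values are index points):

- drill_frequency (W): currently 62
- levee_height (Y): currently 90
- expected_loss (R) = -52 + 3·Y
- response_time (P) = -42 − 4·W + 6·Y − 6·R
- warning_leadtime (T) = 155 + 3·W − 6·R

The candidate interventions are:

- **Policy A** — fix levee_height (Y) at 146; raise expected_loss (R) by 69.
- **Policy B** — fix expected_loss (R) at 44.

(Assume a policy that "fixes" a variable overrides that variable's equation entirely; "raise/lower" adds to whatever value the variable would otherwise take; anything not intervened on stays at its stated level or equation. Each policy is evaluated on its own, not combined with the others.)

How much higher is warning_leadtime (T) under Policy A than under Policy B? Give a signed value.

-2466

Policy A (Y := 146, R + 69):
  W = 62
  Y = 146
  R = -52 + 3·146 (+69 from intervention) = 455
  T = 155 + 3·62 − 6·455 = -2389
Policy B (R := 44):
  W = 62
  Y = 90
  R = 44
  T = 155 + 3·62 − 6·44 = 77
T: -2389 − 77 = -2466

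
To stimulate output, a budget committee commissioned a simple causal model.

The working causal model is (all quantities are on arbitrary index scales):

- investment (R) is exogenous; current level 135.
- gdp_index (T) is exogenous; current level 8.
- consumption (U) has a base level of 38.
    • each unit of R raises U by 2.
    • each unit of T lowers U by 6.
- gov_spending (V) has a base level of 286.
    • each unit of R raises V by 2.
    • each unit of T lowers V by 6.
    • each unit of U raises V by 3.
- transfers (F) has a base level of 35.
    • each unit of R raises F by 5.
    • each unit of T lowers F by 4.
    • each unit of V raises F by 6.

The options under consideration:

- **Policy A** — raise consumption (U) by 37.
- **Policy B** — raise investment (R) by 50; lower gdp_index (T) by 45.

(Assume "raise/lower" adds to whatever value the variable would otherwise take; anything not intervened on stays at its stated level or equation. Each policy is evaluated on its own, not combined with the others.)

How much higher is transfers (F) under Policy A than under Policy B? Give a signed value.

Policy A (U + 37):
  R = 135
  T = 8
  U = 38 + 2·135 − 6·8 (+37 from intervention) = 297
  V = 286 + 2·135 − 6·8 + 3·297 = 1399
  F = 35 + 5·135 − 4·8 + 6·1399 = 9072
Policy B (R + 50, T − 45):
  R = 135 + 50 = 185
  T = 8 − 45 = -37
  U = 38 + 2·185 − 6·(-37) = 630
  V = 286 + 2·185 − 6·(-37) + 3·630 = 2768
  F = 35 + 5·185 − 4·(-37) + 6·2768 = 17716
F: 9072 − 17716 = -8644

-8644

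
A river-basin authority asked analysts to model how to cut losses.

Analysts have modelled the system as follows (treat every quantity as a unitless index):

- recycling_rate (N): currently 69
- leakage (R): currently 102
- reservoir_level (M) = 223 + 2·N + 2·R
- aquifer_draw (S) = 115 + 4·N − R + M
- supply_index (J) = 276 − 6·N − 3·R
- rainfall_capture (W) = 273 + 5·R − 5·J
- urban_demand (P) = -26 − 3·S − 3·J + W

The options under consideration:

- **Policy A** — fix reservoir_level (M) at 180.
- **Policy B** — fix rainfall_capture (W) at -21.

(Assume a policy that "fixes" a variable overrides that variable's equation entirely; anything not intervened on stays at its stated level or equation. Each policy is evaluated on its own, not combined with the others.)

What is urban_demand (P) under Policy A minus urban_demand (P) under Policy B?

4179

Policy A (M := 180):
  N = 69
  R = 102
  M = 180
  S = 115 + 4·69 − 102 + 180 = 469
  J = 276 − 6·69 − 3·102 = -444
  W = 273 + 5·102 − 5·(-444) = 3003
  P = -26 − 3·469 − 3·(-444) + 3003 = 2902
Policy B (W := -21):
  N = 69
  R = 102
  M = 223 + 2·69 + 2·102 = 565
  S = 115 + 4·69 − 102 + 565 = 854
  J = 276 − 6·69 − 3·102 = -444
  W = -21
  P = -26 − 3·854 − 3·(-444) + (-21) = -1277
P: 2902 − (-1277) = 4179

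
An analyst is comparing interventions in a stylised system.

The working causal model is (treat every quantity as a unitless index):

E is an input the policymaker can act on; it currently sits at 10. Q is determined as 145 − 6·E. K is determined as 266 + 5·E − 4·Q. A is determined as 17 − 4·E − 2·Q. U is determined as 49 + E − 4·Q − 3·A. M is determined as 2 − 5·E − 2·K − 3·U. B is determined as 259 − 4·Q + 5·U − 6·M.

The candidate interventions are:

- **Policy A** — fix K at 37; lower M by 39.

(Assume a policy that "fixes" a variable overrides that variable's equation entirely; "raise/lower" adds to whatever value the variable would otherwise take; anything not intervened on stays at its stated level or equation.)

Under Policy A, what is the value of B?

Policy A (K := 37, M − 39):
  E = 10
  Q = 145 − 6·10 = 85
  K = 37
  A = 17 − 4·10 − 2·85 = -193
  U = 49 + 10 − 4·85 − 3·(-193) = 298
  M = 2 − 5·10 − 2·37 − 3·298 (−39 from intervention) = -1055
  B = 259 − 4·85 + 5·298 − 6·(-1055) = 7739

7739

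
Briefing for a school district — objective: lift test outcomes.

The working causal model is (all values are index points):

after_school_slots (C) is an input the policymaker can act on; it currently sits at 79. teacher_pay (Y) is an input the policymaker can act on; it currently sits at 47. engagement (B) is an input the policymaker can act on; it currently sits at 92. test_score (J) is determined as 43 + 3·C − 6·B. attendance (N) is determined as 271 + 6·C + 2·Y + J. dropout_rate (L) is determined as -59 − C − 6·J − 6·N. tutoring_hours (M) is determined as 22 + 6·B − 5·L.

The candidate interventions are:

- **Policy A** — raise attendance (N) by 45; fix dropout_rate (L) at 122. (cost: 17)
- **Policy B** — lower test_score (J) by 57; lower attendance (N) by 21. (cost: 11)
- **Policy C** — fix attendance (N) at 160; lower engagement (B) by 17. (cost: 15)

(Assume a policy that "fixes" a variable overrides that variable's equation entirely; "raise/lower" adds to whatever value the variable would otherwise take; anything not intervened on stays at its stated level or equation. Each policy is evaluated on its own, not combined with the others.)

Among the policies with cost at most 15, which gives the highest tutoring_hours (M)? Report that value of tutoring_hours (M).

Policy B (J − 57, N − 21):
  C = 79
  Y = 47
  B = 92
  J = 43 + 3·79 − 6·92 (−57 from intervention) = -329
  N = 271 + 6·79 + 2·47 + (-329) (−21 from intervention) = 489
  L = -59 − 79 − 6·(-329) − 6·489 = -1098
  M = 22 + 6·92 − 5·(-1098) = 6064
Policy C (N := 160, B − 17):
  C = 79
  Y = 47
  B = 92 − 17 = 75
  J = 43 + 3·79 − 6·75 = -170
  N = 160
  L = -59 − 79 − 6·(-170) − 6·160 = -78
  M = 22 + 6·75 − 5·(-78) = 862
Comparing — Policy B: M=6064, Policy C: M=862. Highest is 6064 (Policy B).

6064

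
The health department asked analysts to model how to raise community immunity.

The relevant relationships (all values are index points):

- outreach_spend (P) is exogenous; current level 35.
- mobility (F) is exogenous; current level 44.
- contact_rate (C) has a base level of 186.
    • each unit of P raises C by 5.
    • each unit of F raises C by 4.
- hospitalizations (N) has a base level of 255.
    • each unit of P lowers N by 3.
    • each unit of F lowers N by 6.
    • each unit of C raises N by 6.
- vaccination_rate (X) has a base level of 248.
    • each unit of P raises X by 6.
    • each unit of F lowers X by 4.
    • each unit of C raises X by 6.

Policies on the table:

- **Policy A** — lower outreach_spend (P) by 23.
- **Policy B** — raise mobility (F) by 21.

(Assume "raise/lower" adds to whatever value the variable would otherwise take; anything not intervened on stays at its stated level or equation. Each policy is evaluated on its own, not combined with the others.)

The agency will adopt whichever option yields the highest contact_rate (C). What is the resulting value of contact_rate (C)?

621

Policy A (P − 23):
  P = 35 − 23 = 12
  F = 44
  C = 186 + 5·12 + 4·44 = 422
Policy B (F + 21):
  P = 35
  F = 44 + 21 = 65
  C = 186 + 5·35 + 4·65 = 621
Comparing — Policy A: C=422, Policy B: C=621. Highest is 621 (Policy B).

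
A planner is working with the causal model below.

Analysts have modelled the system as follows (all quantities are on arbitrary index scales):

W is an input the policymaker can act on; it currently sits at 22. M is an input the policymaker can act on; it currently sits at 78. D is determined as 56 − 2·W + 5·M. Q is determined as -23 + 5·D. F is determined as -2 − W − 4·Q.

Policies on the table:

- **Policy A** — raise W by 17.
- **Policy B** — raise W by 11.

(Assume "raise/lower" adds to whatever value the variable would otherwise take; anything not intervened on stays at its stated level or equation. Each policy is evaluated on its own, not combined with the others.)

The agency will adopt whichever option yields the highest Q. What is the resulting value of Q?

Policy A (W + 17):
  W = 22 + 17 = 39
  M = 78
  D = 56 − 2·39 + 5·78 = 368
  Q = -23 + 5·368 = 1817
Policy B (W + 11):
  W = 22 + 11 = 33
  M = 78
  D = 56 − 2·33 + 5·78 = 380
  Q = -23 + 5·380 = 1877
Comparing — Policy A: Q=1817, Policy B: Q=1877. Highest is 1877 (Policy B).

1877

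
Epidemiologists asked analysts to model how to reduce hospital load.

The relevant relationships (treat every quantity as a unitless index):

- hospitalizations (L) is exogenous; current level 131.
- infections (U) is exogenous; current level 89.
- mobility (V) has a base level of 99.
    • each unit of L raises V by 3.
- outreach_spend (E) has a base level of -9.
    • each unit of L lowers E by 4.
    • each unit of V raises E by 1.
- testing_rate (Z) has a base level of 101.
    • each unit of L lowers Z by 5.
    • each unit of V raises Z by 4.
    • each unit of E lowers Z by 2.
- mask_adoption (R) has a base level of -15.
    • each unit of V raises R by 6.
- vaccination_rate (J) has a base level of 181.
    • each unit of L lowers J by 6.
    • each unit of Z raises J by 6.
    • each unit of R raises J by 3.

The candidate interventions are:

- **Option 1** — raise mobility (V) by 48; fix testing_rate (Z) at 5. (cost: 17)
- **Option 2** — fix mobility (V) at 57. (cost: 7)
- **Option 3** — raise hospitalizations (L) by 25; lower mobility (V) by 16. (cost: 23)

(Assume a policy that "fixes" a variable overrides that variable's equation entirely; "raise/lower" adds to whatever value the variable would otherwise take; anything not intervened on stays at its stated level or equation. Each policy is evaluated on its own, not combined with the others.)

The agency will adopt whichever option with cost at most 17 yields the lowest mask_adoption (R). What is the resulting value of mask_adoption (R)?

327

Option 1 (V + 48, Z := 5):
  L = 131
  V = 99 + 3·131 (+48 from intervention) = 540
  R = -15 + 6·540 = 3225
Option 2 (V := 57):
  L = 131
  V = 57
  R = -15 + 6·57 = 327
Comparing — Option 1: R=3225, Option 2: R=327. Lowest is 327 (Option 2).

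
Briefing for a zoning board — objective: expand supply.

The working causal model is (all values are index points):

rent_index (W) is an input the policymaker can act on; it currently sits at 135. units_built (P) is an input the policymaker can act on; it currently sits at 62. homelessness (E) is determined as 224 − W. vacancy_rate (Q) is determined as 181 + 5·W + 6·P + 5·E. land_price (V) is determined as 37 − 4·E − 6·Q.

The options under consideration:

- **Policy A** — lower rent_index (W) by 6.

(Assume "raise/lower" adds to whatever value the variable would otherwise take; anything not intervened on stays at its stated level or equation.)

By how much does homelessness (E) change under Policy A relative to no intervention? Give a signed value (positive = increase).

Baseline:
  W = 135
  E = 224 − 135 = 89
Policy A (W − 6):
  W = 135 − 6 = 129
  E = 224 − 129 = 95
Change in E: 95 − 89 = 6

6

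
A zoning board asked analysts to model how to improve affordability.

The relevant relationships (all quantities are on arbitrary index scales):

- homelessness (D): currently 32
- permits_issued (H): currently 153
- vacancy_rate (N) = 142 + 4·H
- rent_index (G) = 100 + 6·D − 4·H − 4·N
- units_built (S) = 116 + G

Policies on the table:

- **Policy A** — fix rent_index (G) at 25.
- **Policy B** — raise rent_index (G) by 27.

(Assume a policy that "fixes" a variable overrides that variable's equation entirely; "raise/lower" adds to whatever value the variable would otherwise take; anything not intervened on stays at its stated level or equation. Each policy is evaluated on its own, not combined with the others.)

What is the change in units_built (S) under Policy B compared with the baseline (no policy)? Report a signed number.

27

Baseline:
  D = 32
  H = 153
  N = 142 + 4·153 = 754
  G = 100 + 6·32 − 4·153 − 4·754 = -3336
  S = 116 + (-3336) = -3220
Policy B (G + 27):
  D = 32
  H = 153
  N = 142 + 4·153 = 754
  G = 100 + 6·32 − 4·153 − 4·754 (+27 from intervention) = -3309
  S = 116 + (-3309) = -3193
Change in S: -3193 − (-3220) = 27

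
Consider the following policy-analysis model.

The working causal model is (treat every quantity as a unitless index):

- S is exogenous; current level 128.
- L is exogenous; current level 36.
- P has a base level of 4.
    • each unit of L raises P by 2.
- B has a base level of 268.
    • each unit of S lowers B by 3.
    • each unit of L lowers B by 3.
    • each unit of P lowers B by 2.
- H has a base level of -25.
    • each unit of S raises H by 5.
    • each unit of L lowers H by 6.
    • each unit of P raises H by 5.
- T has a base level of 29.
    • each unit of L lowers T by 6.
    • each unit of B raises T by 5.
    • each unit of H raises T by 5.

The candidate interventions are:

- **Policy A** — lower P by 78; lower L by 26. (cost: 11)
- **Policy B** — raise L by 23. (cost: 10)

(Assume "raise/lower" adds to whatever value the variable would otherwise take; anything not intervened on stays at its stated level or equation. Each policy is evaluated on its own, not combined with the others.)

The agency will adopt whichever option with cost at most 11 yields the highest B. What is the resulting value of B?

-38

Policy A (P − 78, L − 26):
  S = 128
  L = 36 − 26 = 10
  P = 4 + 2·10 (−78 from intervention) = -54
  B = 268 − 3·128 − 3·10 − 2·(-54) = -38
Policy B (L + 23):
  S = 128
  L = 36 + 23 = 59
  P = 4 + 2·59 = 122
  B = 268 − 3·128 − 3·59 − 2·122 = -537
Comparing — Policy A: B=-38, Policy B: B=-537. Highest is -38 (Policy A).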